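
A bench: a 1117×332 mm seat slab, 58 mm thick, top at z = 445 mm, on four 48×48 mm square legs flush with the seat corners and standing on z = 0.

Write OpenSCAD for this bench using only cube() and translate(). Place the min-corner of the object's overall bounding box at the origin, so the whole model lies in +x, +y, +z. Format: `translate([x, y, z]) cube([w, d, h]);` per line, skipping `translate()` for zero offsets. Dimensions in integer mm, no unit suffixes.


translate([0, 0, 387]) cube([1117, 332, 58]);
cube([48, 48, 387]);
translate([0, 284, 0]) cube([48, 48, 387]);
translate([1069, 0, 0]) cube([48, 48, 387]);
translate([1069, 284, 0]) cube([48, 48, 387]);


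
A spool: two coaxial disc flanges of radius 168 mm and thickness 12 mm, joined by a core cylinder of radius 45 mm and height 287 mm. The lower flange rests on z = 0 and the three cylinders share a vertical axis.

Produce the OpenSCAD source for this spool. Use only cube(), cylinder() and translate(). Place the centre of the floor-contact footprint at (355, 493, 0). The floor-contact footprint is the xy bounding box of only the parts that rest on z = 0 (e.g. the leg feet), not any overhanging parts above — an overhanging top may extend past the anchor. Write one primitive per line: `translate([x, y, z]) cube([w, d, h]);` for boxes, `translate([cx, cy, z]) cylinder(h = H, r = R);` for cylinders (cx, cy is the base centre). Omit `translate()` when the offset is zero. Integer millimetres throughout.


translate([355, 493, 0]) cylinder(h = 12, r = 168);
translate([355, 493, 12]) cylinder(h = 287, r = 45);
translate([355, 493, 299]) cylinder(h = 12, r = 168);


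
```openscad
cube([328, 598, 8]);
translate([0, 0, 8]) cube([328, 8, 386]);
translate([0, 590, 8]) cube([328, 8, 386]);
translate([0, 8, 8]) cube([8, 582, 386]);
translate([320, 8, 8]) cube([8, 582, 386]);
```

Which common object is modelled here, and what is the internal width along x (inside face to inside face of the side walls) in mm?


An open box. The internal width is 312 mm.

A 328×598 base slab with four walls standing on it — an open box. The base is 328 mm wide and the walls are 8 mm thick, so the internal width is 328 − 2 × 8 = 312 mm.


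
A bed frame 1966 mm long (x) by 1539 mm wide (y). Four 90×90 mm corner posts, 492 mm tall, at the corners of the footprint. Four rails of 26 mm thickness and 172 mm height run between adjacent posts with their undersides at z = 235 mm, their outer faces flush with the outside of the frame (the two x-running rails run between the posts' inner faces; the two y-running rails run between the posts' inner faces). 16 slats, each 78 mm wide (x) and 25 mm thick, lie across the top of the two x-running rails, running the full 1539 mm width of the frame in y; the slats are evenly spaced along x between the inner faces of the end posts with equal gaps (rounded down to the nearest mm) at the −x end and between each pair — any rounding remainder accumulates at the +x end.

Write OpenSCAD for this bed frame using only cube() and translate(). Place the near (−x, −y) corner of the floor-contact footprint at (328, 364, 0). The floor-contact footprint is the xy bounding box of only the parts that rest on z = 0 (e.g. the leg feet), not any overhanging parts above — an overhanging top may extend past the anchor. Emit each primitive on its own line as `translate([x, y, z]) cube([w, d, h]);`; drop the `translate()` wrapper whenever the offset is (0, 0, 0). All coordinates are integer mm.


translate([328, 364, 0]) cube([90, 90, 492]);
translate([328, 1813, 0]) cube([90, 90, 492]);
translate([2204, 364, 0]) cube([90, 90, 492]);
translate([2204, 1813, 0]) cube([90, 90, 492]);
translate([418, 364, 235]) cube([1786, 26, 172]);
translate([418, 1877, 235]) cube([1786, 26, 172]);
translate([328, 454, 235]) cube([26, 1359, 172]);
translate([2268, 454, 235]) cube([26, 1359, 172]);
translate([449, 364, 407]) cube([78, 1539, 25]);
translate([558, 364, 407]) cube([78, 1539, 25]);
translate([667, 364, 407]) cube([78, 1539, 25]);
translate([776, 364, 407]) cube([78, 1539, 25]);
translate([885, 364, 407]) cube([78, 1539, 25]);
translate([994, 364, 407]) cube([78, 1539, 25]);
translate([1103, 364, 407]) cube([78, 1539, 25]);
translate([1212, 364, 407]) cube([78, 1539, 25]);
translate([1321, 364, 407]) cube([78, 1539, 25]);
translate([1430, 364, 407]) cube([78, 1539, 25]);
translate([1539, 364, 407]) cube([78, 1539, 25]);
translate([1648, 364, 407]) cube([78, 1539, 25]);
translate([1757, 364, 407]) cube([78, 1539, 25]);
translate([1866, 364, 407]) cube([78, 1539, 25]);
translate([1975, 364, 407]) cube([78, 1539, 25]);
translate([2084, 364, 407]) cube([78, 1539, 25]);


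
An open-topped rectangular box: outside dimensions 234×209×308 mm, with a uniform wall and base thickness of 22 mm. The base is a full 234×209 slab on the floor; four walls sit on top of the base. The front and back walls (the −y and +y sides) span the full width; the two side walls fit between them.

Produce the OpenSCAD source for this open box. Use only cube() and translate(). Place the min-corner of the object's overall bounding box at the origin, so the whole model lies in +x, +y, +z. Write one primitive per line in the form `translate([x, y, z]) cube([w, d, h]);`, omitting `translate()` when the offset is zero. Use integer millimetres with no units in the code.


cube([234, 209, 22]);
translate([0, 0, 22]) cube([234, 22, 286]);
translate([0, 187, 22]) cube([234, 22, 286]);
translate([0, 22, 22]) cube([22, 165, 286]);
translate([212, 22, 22]) cube([22, 165, 286]);


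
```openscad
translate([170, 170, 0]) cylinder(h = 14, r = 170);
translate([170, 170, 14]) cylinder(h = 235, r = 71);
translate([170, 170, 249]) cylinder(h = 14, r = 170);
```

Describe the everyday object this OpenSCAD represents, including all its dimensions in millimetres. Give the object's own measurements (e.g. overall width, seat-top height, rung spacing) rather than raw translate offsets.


A spool: two coaxial disc flanges of radius 170 mm and thickness 14 mm, joined by a core cylinder of radius 71 mm and height 235 mm. The lower flange rests on z = 0 and the three cylinders share a vertical axis.


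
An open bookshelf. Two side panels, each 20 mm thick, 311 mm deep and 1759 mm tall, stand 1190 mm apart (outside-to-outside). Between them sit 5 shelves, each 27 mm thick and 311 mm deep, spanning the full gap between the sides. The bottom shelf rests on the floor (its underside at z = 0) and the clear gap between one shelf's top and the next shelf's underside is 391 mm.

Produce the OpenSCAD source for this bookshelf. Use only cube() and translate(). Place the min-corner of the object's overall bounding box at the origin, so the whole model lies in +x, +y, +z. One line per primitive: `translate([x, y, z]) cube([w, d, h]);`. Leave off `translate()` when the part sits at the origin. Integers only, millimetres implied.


cube([20, 311, 1759]);
translate([1170, 0, 0]) cube([20, 311, 1759]);
translate([20, 0, 0]) cube([1150, 311, 27]);
translate([20, 0, 418]) cube([1150, 311, 27]);
translate([20, 0, 836]) cube([1150, 311, 27]);
translate([20, 0, 1254]) cube([1150, 311, 27]);
translate([20, 0, 1672]) cube([1150, 311, 27]);


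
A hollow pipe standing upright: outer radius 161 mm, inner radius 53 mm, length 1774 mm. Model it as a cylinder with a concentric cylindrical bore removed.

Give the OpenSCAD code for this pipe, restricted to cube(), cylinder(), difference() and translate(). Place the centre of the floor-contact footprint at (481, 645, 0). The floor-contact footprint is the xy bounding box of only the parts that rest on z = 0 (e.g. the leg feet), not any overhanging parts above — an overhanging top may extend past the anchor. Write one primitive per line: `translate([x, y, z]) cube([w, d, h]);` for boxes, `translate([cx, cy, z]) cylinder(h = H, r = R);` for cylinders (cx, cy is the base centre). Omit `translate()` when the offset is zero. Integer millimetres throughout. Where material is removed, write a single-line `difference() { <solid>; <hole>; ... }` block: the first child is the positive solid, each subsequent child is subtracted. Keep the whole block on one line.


difference() { translate([481, 645, 0]) cylinder(h = 1774, r = 161); translate([481, 645, 0]) cylinder(h = 1774, r = 53); }


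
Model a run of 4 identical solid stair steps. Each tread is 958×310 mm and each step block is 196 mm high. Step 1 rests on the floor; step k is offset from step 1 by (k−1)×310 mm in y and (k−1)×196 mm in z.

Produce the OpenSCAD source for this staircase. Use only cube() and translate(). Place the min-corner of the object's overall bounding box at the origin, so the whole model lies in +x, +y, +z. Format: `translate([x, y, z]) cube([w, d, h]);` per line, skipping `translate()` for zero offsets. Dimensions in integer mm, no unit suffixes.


cube([958, 310, 196]);
translate([0, 310, 196]) cube([958, 310, 196]);
translate([0, 620, 392]) cube([958, 310, 196]);
translate([0, 930, 588]) cube([958, 310, 196]);


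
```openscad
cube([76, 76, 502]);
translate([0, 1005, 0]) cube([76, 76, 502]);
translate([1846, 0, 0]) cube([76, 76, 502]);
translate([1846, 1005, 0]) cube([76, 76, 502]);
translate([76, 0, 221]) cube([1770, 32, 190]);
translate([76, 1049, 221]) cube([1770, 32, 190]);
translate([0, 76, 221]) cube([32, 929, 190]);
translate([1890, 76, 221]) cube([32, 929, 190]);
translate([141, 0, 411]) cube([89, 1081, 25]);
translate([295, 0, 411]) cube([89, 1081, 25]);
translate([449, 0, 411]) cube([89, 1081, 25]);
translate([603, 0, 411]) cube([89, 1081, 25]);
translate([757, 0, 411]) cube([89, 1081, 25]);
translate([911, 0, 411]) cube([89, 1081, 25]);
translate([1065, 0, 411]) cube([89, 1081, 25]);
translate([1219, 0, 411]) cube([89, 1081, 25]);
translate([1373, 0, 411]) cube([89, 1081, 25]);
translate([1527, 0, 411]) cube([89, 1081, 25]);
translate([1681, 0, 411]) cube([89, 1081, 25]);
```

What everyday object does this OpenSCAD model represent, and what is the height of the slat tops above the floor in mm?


A bed frame. The slat-top height is 436 mm.

Four posts, four rails, and a row of slats — a bed frame. Slats sit on the rails at z = 221 + 190 = 411; with slat thickness 25, the top is 436 mm.


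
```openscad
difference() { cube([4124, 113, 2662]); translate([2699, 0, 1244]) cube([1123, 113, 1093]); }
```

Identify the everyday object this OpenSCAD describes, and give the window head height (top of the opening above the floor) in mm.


A wall with a window opening. The window head height is 2337 mm.

A wall with a rectangular opening subtracted — a window. Sill at z = 1244, opening 1093 mm tall, so the head is at 1244 + 1093 = 2337 mm.


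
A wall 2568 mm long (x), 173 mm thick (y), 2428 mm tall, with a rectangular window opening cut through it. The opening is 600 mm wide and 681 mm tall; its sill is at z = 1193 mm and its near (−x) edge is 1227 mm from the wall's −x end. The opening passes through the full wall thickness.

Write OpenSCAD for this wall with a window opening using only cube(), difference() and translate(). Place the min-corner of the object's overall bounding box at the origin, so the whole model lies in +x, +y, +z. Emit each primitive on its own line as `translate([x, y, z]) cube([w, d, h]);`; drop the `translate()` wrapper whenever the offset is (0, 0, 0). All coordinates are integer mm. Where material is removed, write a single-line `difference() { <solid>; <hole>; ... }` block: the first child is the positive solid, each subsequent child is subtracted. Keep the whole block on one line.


difference() { cube([2568, 173, 2428]); translate([1227, 0, 1193]) cube([600, 173, 681]); }


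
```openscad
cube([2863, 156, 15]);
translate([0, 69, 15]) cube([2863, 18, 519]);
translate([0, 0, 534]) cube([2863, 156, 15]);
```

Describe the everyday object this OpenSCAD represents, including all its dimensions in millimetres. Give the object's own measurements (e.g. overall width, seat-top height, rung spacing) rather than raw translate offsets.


An I-beam lying along x, 2863 mm long. Overall section height 549 mm. Two flanges 156 mm wide (y) and 15 mm thick, one on the floor and one at the top; a web 18 mm thick runs between them, centred on the flange width.


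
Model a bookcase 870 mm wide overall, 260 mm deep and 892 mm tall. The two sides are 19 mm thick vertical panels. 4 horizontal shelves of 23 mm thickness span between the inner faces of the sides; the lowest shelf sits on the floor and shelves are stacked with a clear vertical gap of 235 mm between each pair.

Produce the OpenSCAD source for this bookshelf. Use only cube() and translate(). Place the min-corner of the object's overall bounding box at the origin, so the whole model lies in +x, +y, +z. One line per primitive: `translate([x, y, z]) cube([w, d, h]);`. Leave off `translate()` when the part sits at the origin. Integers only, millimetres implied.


cube([19, 260, 892]);
translate([851, 0, 0]) cube([19, 260, 892]);
translate([19, 0, 0]) cube([832, 260, 23]);
translate([19, 0, 258]) cube([832, 260, 23]);
translate([19, 0, 516]) cube([832, 260, 23]);
translate([19, 0, 774]) cube([832, 260, 23]);


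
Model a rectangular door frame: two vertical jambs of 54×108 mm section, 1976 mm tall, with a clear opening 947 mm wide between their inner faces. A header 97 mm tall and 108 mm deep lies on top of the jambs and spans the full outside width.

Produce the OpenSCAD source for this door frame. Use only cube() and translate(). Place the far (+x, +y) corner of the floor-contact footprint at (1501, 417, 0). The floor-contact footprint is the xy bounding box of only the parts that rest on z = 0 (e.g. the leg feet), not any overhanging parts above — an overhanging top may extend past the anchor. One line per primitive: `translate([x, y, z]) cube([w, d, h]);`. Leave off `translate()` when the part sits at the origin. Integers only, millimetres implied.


translate([446, 309, 0]) cube([54, 108, 1976]);
translate([1447, 309, 0]) cube([54, 108, 1976]);
translate([446, 309, 1976]) cube([1055, 108, 97]);


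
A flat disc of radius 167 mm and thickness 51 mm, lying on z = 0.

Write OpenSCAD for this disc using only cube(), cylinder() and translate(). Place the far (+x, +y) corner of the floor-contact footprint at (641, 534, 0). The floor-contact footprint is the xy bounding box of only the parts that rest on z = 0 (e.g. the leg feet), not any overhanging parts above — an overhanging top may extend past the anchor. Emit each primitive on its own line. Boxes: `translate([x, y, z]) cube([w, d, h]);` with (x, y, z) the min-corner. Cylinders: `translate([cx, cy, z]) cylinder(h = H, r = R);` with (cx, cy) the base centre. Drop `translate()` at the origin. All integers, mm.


translate([474, 367, 0]) cylinder(h = 51, r = 167);


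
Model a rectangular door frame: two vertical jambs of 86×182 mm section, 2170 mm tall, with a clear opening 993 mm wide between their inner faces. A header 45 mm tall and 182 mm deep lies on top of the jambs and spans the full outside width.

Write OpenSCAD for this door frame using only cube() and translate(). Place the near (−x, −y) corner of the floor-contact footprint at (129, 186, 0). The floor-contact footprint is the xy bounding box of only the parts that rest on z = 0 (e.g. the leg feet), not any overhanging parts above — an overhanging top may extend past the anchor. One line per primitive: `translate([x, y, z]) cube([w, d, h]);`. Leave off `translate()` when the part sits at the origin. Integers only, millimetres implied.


translate([129, 186, 0]) cube([86, 182, 2170]);
translate([1208, 186, 0]) cube([86, 182, 2170]);
translate([129, 186, 2170]) cube([1165, 182, 45]);


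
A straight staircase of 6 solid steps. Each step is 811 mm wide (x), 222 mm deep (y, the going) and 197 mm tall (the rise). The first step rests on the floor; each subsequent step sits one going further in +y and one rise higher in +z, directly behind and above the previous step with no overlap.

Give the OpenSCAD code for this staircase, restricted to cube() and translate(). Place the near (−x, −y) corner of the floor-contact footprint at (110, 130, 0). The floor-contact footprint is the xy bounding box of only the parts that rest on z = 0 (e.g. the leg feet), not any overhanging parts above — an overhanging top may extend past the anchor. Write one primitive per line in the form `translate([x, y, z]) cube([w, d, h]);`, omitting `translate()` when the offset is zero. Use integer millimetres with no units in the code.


translate([110, 130, 0]) cube([811, 222, 197]);
translate([110, 352, 197]) cube([811, 222, 197]);
translate([110, 574, 394]) cube([811, 222, 197]);
translate([110, 796, 591]) cube([811, 222, 197]);
translate([110, 1018, 788]) cube([811, 222, 197]);
translate([110, 1240, 985]) cube([811, 222, 197]);


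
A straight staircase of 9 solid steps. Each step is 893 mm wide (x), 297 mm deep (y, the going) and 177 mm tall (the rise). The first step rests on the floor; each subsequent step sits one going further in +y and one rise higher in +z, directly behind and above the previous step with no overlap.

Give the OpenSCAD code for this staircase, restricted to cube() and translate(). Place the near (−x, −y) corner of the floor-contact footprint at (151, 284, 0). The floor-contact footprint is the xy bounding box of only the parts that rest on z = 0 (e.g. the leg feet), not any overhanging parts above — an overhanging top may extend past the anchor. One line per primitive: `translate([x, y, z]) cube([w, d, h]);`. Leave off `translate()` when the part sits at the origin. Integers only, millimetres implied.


translate([151, 284, 0]) cube([893, 297, 177]);
translate([151, 581, 177]) cube([893, 297, 177]);
translate([151, 878, 354]) cube([893, 297, 177]);
translate([151, 1175, 531]) cube([893, 297, 177]);
translate([151, 1472, 708]) cube([893, 297, 177]);
translate([151, 1769, 885]) cube([893, 297, 177]);
translate([151, 2066, 1062]) cube([893, 297, 177]);
translate([151, 2363, 1239]) cube([893, 297, 177]);
translate([151, 2660, 1416]) cube([893, 297, 177]);


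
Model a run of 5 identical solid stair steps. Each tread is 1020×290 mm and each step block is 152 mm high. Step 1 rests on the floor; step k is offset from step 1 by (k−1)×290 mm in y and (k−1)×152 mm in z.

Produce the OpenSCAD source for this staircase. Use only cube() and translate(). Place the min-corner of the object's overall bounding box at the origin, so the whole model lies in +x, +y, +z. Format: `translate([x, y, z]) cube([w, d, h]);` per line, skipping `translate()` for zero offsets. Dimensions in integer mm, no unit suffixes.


cube([1020, 290, 152]);
translate([0, 290, 152]) cube([1020, 290, 152]);
translate([0, 580, 304]) cube([1020, 290, 152]);
translate([0, 870, 456]) cube([1020, 290, 152]);
translate([0, 1160, 608]) cube([1020, 290, 152]);


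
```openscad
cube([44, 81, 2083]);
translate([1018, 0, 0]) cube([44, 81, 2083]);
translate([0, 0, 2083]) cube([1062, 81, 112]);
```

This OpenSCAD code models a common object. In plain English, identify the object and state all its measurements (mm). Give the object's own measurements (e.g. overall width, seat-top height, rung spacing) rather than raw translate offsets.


A door frame. The clear opening is 974 mm wide and 2083 mm high. Two 44 mm wide jambs, 81 mm deep, stand either side of the opening from the floor to the top of the opening. A 112 mm thick head sits across the top of both jambs, spanning the full outside width of the frame.


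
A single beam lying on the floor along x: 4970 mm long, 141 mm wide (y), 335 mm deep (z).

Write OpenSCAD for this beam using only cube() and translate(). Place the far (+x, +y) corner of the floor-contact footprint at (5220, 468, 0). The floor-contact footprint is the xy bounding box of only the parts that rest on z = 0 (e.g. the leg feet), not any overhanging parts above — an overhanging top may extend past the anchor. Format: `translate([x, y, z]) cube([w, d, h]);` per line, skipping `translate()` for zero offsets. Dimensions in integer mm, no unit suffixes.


translate([250, 327, 0]) cube([4970, 141, 335]);


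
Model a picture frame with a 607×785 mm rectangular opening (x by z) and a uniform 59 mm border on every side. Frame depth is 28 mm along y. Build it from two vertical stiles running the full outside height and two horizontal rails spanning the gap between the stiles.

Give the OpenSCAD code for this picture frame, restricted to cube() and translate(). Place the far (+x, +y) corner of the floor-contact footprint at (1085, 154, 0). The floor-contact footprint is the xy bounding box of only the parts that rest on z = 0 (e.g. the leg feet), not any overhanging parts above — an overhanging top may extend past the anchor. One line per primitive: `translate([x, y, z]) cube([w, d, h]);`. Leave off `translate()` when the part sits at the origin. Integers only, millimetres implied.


translate([360, 126, 0]) cube([59, 28, 903]);
translate([1026, 126, 0]) cube([59, 28, 903]);
translate([419, 126, 0]) cube([607, 28, 59]);
translate([419, 126, 844]) cube([607, 28, 59]);


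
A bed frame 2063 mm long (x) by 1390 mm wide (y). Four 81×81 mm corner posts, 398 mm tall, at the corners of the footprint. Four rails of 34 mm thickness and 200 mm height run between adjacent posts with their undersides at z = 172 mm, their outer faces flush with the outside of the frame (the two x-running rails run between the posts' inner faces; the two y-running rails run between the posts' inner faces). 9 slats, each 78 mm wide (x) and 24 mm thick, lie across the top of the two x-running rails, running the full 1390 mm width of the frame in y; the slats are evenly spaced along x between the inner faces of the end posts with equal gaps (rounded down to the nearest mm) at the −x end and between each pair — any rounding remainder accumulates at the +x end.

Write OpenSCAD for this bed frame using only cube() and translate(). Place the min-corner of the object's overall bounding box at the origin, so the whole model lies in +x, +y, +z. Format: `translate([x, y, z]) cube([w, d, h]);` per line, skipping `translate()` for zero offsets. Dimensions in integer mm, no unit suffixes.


cube([81, 81, 398]);
translate([0, 1309, 0]) cube([81, 81, 398]);
translate([1982, 0, 0]) cube([81, 81, 398]);
translate([1982, 1309, 0]) cube([81, 81, 398]);
translate([81, 0, 172]) cube([1901, 34, 200]);
translate([81, 1356, 172]) cube([1901, 34, 200]);
translate([0, 81, 172]) cube([34, 1228, 200]);
translate([2029, 81, 172]) cube([34, 1228, 200]);
translate([200, 0, 372]) cube([78, 1390, 24]);
translate([397, 0, 372]) cube([78, 1390, 24]);
translate([594, 0, 372]) cube([78, 1390, 24]);
translate([791, 0, 372]) cube([78, 1390, 24]);
translate([988, 0, 372]) cube([78, 1390, 24]);
translate([1185, 0, 372]) cube([78, 1390, 24]);
translate([1382, 0, 372]) cube([78, 1390, 24]);
translate([1579, 0, 372]) cube([78, 1390, 24]);
translate([1776, 0, 372]) cube([78, 1390, 24]);


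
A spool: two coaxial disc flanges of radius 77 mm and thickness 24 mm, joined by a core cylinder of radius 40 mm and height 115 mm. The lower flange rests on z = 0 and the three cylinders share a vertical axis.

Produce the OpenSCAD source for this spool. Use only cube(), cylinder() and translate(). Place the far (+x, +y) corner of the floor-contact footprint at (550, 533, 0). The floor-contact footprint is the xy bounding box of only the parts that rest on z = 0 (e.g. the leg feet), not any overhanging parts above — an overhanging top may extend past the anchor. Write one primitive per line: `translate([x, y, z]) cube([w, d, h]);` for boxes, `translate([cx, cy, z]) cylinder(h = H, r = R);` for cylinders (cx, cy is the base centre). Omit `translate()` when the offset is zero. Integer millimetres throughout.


translate([473, 456, 0]) cylinder(h = 24, r = 77);
translate([473, 456, 24]) cylinder(h = 115, r = 40);
translate([473, 456, 139]) cylinder(h = 24, r = 77);


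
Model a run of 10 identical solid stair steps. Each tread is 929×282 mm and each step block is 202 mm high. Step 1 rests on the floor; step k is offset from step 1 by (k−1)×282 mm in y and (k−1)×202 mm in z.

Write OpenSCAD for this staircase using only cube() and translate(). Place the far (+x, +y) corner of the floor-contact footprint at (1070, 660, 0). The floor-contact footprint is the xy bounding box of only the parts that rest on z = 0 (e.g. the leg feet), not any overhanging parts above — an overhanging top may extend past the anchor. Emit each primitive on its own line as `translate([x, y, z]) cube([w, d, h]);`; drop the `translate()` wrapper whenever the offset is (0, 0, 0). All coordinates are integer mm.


translate([141, 378, 0]) cube([929, 282, 202]);
translate([141, 660, 202]) cube([929, 282, 202]);
translate([141, 942, 404]) cube([929, 282, 202]);
translate([141, 1224, 606]) cube([929, 282, 202]);
translate([141, 1506, 808]) cube([929, 282, 202]);
translate([141, 1788, 1010]) cube([929, 282, 202]);
translate([141, 2070, 1212]) cube([929, 282, 202]);
translate([141, 2352, 1414]) cube([929, 282, 202]);
translate([141, 2634, 1616]) cube([929, 282, 202]);
translate([141, 2916, 1818]) cube([929, 282, 202]);


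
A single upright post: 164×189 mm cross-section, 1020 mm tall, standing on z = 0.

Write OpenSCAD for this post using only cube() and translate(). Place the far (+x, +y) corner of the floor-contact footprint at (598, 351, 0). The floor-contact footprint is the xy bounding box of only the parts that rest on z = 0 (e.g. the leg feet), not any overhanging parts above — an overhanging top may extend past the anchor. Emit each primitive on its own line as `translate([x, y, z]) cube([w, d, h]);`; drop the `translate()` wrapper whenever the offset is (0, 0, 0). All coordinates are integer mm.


translate([434, 162, 0]) cube([164, 189, 1020]);


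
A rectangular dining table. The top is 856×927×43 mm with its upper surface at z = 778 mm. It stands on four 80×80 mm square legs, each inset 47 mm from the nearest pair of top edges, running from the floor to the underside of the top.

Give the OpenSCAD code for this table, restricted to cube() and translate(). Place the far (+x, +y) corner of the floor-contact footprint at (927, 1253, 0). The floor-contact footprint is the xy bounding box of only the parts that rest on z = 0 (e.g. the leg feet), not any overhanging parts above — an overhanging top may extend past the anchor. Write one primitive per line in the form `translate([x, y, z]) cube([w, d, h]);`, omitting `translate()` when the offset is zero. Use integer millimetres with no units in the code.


translate([118, 373, 735]) cube([856, 927, 43]);
translate([165, 420, 0]) cube([80, 80, 735]);
translate([847, 420, 0]) cube([80, 80, 735]);
translate([165, 1173, 0]) cube([80, 80, 735]);
translate([847, 1173, 0]) cube([80, 80, 735]);


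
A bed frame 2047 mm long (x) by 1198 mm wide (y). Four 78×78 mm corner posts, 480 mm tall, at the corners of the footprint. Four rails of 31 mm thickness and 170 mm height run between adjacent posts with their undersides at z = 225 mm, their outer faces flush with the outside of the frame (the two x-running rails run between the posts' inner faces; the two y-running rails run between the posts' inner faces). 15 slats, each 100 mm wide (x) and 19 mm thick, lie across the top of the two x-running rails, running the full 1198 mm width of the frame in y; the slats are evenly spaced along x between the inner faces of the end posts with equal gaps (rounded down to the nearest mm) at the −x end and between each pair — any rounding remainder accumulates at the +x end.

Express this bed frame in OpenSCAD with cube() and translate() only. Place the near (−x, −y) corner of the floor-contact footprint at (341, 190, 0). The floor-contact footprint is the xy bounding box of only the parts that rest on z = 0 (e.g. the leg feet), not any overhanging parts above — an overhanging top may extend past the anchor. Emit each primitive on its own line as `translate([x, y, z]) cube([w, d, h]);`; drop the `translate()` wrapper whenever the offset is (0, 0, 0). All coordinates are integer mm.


translate([341, 190, 0]) cube([78, 78, 480]);
translate([341, 1310, 0]) cube([78, 78, 480]);
translate([2310, 190, 0]) cube([78, 78, 480]);
translate([2310, 1310, 0]) cube([78, 78, 480]);
translate([419, 190, 225]) cube([1891, 31, 170]);
translate([419, 1357, 225]) cube([1891, 31, 170]);
translate([341, 268, 225]) cube([31, 1042, 170]);
translate([2357, 268, 225]) cube([31, 1042, 170]);
translate([443, 190, 395]) cube([100, 1198, 19]);
translate([567, 190, 395]) cube([100, 1198, 19]);
translate([691, 190, 395]) cube([100, 1198, 19]);
translate([815, 190, 395]) cube([100, 1198, 19]);
translate([939, 190, 395]) cube([100, 1198, 19]);
translate([1063, 190, 395]) cube([100, 1198, 19]);
translate([1187, 190, 395]) cube([100, 1198, 19]);
translate([1311, 190, 395]) cube([100, 1198, 19]);
translate([1435, 190, 395]) cube([100, 1198, 19]);
translate([1559, 190, 395]) cube([100, 1198, 19]);
translate([1683, 190, 395]) cube([100, 1198, 19]);
translate([1807, 190, 395]) cube([100, 1198, 19]);
translate([1931, 190, 395]) cube([100, 1198, 19]);
translate([2055, 190, 395]) cube([100, 1198, 19]);
translate([2179, 190, 395]) cube([100, 1198, 19]);


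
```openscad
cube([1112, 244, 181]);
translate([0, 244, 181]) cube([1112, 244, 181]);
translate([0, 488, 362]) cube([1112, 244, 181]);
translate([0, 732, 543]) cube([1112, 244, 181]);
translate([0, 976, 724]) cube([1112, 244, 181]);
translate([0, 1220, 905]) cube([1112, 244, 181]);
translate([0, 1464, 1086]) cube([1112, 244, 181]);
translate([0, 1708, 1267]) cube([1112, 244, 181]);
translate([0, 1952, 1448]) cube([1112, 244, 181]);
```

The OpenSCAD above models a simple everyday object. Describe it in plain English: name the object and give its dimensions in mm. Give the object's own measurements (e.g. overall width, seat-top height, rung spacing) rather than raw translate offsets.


A straight staircase of 9 solid steps. Each step is 1112 mm wide (x), 244 mm deep (y, the going) and 181 mm tall (the rise). The first step rests on the floor; each subsequent step sits one going further in +y and one rise higher in +z, directly behind and above the previous step with no overlap.


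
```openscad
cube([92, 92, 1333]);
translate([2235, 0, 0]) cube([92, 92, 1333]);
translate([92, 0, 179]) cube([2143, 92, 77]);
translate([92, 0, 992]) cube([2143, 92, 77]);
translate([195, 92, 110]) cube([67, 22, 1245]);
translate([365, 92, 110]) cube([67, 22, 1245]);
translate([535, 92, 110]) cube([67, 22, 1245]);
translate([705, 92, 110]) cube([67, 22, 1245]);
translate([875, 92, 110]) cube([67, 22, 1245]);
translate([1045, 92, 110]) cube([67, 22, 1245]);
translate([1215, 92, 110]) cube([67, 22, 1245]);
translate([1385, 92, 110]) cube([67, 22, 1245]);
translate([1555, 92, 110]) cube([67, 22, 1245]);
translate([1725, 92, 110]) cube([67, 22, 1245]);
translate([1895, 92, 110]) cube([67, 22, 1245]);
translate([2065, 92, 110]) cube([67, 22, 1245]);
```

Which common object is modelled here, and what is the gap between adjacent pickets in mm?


A fence section. The picket gap is 103 mm.

Two posts, two rails, 12 pickets — a fence section. Span 2143 mm holds 12 pickets of 67 mm with 13 equal gaps: ⌊(2143 − 12·67) / 13⌋ = 103 mm.


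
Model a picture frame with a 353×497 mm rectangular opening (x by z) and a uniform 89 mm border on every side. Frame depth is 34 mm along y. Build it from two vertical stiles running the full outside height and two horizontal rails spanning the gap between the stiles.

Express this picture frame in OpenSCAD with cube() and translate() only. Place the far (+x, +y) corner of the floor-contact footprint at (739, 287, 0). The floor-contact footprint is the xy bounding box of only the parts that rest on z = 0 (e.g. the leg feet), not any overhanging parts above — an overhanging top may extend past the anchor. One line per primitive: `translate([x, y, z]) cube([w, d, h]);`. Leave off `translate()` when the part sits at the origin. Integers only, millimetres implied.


translate([208, 253, 0]) cube([89, 34, 675]);
translate([650, 253, 0]) cube([89, 34, 675]);
translate([297, 253, 0]) cube([353, 34, 89]);
translate([297, 253, 586]) cube([353, 34, 89]);


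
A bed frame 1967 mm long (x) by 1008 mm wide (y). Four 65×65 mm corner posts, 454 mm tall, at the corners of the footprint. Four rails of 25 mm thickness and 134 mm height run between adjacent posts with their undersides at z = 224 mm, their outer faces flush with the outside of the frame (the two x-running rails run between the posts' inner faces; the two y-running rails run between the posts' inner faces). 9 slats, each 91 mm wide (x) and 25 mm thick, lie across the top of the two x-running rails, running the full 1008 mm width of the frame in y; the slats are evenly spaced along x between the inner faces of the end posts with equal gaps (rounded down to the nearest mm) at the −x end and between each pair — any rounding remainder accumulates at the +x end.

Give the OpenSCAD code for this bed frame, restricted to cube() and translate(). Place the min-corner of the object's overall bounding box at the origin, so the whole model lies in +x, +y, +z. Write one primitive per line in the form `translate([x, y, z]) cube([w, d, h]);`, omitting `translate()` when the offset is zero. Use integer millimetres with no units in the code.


cube([65, 65, 454]);
translate([0, 943, 0]) cube([65, 65, 454]);
translate([1902, 0, 0]) cube([65, 65, 454]);
translate([1902, 943, 0]) cube([65, 65, 454]);
translate([65, 0, 224]) cube([1837, 25, 134]);
translate([65, 983, 224]) cube([1837, 25, 134]);
translate([0, 65, 224]) cube([25, 878, 134]);
translate([1942, 65, 224]) cube([25, 878, 134]);
translate([166, 0, 358]) cube([91, 1008, 25]);
translate([358, 0, 358]) cube([91, 1008, 25]);
translate([550, 0, 358]) cube([91, 1008, 25]);
translate([742, 0, 358]) cube([91, 1008, 25]);
translate([934, 0, 358]) cube([91, 1008, 25]);
translate([1126, 0, 358]) cube([91, 1008, 25]);
translate([1318, 0, 358]) cube([91, 1008, 25]);
translate([1510, 0, 358]) cube([91, 1008, 25]);
translate([1702, 0, 358]) cube([91, 1008, 25]);


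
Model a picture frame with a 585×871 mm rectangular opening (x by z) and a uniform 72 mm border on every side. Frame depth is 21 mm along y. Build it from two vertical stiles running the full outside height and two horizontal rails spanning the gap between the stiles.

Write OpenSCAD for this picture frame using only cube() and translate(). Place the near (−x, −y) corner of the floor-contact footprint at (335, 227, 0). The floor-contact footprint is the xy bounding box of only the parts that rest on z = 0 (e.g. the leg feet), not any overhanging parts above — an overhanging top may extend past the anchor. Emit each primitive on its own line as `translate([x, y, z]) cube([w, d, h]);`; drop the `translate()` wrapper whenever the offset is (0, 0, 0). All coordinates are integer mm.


translate([335, 227, 0]) cube([72, 21, 1015]);
translate([992, 227, 0]) cube([72, 21, 1015]);
translate([407, 227, 0]) cube([585, 21, 72]);
translate([407, 227, 943]) cube([585, 21, 72]);


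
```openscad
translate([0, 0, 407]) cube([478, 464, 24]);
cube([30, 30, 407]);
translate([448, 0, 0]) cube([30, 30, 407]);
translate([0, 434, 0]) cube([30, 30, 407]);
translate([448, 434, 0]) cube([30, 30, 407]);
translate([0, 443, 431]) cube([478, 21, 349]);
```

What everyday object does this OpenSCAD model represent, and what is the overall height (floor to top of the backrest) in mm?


A chair. The overall height is 780 mm.

A slab on four corner posts with a tall panel at the back — a chair. The seat slab sits at z = 407 with thickness 24, and the 349 mm backrest starts at the seat top, so the overall height is 407 + 24 + 349 = 780 mm.


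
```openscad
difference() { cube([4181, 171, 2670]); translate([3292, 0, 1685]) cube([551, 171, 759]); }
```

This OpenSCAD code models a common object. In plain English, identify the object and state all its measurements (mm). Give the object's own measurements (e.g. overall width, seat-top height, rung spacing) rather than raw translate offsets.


A wall 4181 mm long (x), 171 mm thick (y), 2670 mm tall, with a rectangular window opening cut through it. The opening is 551 mm wide and 759 mm tall; its sill is at z = 1685 mm and its near (−x) edge is 3292 mm from the wall's −x end. The opening passes through the full wall thickness.


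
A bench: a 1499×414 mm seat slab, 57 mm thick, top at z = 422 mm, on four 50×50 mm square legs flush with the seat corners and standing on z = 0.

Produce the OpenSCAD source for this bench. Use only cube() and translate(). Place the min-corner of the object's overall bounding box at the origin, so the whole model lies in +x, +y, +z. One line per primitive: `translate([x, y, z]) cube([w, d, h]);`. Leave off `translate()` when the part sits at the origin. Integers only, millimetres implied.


translate([0, 0, 365]) cube([1499, 414, 57]);
cube([50, 50, 365]);
translate([0, 364, 0]) cube([50, 50, 365]);
translate([1449, 0, 0]) cube([50, 50, 365]);
translate([1449, 364, 0]) cube([50, 50, 365]);


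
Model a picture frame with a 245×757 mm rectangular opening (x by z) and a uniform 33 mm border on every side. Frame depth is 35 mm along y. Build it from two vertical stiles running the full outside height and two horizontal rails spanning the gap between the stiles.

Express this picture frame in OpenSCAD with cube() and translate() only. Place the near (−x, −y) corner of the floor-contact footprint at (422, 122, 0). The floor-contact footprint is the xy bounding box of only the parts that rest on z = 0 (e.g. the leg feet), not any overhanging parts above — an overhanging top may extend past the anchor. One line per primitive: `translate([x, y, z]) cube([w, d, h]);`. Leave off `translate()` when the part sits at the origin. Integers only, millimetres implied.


translate([422, 122, 0]) cube([33, 35, 823]);
translate([700, 122, 0]) cube([33, 35, 823]);
translate([455, 122, 0]) cube([245, 35, 33]);
translate([455, 122, 790]) cube([245, 35, 33]);


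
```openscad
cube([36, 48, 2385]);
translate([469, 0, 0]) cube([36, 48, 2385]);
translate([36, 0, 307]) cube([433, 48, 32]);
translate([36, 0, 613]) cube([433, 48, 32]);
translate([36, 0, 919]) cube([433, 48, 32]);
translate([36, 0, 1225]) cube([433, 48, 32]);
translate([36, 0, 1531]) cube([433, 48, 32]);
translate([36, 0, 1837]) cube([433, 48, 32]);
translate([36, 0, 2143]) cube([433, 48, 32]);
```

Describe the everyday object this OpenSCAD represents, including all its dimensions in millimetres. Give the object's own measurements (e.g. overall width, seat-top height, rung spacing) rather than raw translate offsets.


A straight ladder. Two 36×48 mm vertical rails, 2385 mm tall, stand 505 mm apart (outside-to-outside) with their front faces coplanar on the −y side. 7 rungs, each 48 mm deep and 32 mm tall, span between the inner faces of the rails, front faces flush with the rails. The lowest rung's underside is at z = 307 mm and rungs are spaced 306 mm apart (underside to underside).


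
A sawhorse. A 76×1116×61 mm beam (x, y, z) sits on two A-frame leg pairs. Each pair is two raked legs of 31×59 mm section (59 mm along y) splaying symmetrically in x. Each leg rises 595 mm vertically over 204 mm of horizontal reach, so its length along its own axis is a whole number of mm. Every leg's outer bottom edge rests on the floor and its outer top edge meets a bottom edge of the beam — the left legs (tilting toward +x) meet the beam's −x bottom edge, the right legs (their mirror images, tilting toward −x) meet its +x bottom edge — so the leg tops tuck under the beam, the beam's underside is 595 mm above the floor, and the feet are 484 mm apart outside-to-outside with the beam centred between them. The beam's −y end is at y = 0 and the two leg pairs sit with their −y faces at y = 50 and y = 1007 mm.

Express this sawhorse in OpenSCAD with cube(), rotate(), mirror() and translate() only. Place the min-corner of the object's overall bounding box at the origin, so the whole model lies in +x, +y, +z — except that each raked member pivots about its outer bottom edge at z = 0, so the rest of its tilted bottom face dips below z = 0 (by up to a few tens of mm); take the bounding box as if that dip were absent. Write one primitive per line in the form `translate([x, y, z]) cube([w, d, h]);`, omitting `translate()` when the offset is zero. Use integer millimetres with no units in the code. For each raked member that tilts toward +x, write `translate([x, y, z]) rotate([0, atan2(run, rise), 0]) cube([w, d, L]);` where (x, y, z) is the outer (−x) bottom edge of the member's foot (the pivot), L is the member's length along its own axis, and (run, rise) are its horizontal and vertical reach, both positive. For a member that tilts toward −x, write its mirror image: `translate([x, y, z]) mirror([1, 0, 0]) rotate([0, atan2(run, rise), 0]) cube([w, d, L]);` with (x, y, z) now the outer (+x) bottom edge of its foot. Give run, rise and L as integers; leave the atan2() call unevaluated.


translate([204, 0, 595]) cube([76, 1116, 61]);
translate([0, 50, 0]) rotate([0, atan2(204, 595), 0]) cube([31, 59, 629]);
translate([484, 50, 0]) mirror([1, 0, 0]) rotate([0, atan2(204, 595), 0]) cube([31, 59, 629]);
translate([0, 1007, 0]) rotate([0, atan2(204, 595), 0]) cube([31, 59, 629]);
translate([484, 1007, 0]) mirror([1, 0, 0]) rotate([0, atan2(204, 595), 0]) cube([31, 59, 629]);
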